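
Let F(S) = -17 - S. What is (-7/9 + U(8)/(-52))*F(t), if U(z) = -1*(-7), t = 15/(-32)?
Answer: 225883/14976 ≈ 15.083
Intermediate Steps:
t = -15/32 (t = 15*(-1/32) = -15/32 ≈ -0.46875)
U(z) = 7
(-7/9 + U(8)/(-52))*F(t) = (-7/9 + 7/(-52))*(-17 - 1*(-15/32)) = (-7*⅑ + 7*(-1/52))*(-17 + 15/32) = (-7/9 - 7/52)*(-529/32) = -427/468*(-529/32) = 225883/14976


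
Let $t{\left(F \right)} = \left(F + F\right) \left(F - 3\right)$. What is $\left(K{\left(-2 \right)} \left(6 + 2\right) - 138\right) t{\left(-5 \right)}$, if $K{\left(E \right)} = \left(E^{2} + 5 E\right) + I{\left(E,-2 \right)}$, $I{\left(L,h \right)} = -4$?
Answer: $-17440$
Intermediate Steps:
$t{\left(F \right)} = 2 F \left(-3 + F\right)$
$K{\left(E \right)} = -4 + E^{2} + 5 E$ ($K{\left(E \right)} = \left(E^{2} + 5 E\right) - 4 = -4 + E^{2} + 5 E$)
$\left(K{\left(-2 \right)} \left(6 + 2\right) - 138\right) t{\left(-5 \right)} = \left(\left(-4 + \left(-2\right)^{2} + 5 \left(-2\right)\right) \left(6 + 2\right) - 138\right) 2 \left(-5\right) \left(-3 - 5\right) = \left(\left(-4 + 4 - 10\right) 8 - 138\right) 2 \left(-5\right) \left(-8\right) = \left(\left(-10\right) 8 - 138\right) 80 = \left(-80 - 138\right) 80 = \left(-218\right) 80 = -17440$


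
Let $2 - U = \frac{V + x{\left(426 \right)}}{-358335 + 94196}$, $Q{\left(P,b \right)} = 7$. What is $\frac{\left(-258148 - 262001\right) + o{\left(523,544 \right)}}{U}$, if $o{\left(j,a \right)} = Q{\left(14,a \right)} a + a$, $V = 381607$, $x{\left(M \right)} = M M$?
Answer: $- \frac{136242103783}{1091361} \approx -1.2484 \cdot 10^{5}$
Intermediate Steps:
$x{\left(M \right)} = M^{2}$
$o{\left(j,a \right)} = 8 a$ ($o{\left(j,a \right)} = 7 a + a = 8 a$)
$U = \frac{1091361}{264139}$ ($U = 2 - \frac{381607 + 426^{2}}{-358335 + 94196} = 2 - \frac{381607 + 181476}{-264139} = 2 - 563083 \left(- \frac{1}{264139}\right) = 2 - - \frac{563083}{264139} = 2 + \frac{563083}{264139} = \frac{1091361}{264139} \approx 4.1318$)
$\frac{\left(-258148 - 262001\right) + o{\left(523,544 \right)}}{U} = \frac{\left(-258148 - 262001\right) + 8 \cdot 544}{\frac{1091361}{264139}} = \left(-520149 + 4352\right) \frac{264139}{1091361} = \left(-515797\right) \frac{264139}{1091361} = - \frac{136242103783}{1091361}$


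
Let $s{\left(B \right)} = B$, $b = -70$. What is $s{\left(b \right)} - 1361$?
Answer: $-1431$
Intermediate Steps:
$s{\left(b \right)} - 1361 = -70 - 1361 = -1431$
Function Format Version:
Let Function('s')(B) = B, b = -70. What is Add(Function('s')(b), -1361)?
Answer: -1431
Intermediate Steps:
Add(Function('s')(b), -1361) = Add(-70, -1361) = -1431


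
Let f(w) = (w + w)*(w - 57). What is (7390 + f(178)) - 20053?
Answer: 30413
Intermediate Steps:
f(w) = 2*w*(-57 + w) (f(w) = (2*w)*(-57 + w) = 2*w*(-57 + w))
(7390 + f(178)) - 20053 = (7390 + 2*178*(-57 + 178)) - 20053 = (7390 + 2*178*121) - 20053 = (7390 + 43076) - 20053 = 50466 - 20053 = 30413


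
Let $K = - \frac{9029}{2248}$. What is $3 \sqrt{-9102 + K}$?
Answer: $\frac{15 i \sqrt{460172906}}{1124} \approx 286.28 i$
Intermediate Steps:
$K = - \frac{9029}{2248}$ ($K = \left(-9029\right) \frac{1}{2248} = - \frac{9029}{2248} \approx -4.0165$)
$3 \sqrt{-9102 + K} = 3 \sqrt{-9102 - \frac{9029}{2248}} = 3 \sqrt{- \frac{20470325}{2248}} = 3 \frac{5 i \sqrt{460172906}}{1124} = \frac{15 i \sqrt{460172906}}{1124}$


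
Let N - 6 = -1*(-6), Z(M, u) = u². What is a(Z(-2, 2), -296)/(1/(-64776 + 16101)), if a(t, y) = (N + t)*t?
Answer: -3115200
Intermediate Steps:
N = 12 (N = 6 - 1*(-6) = 6 + 6 = 12)
a(t, y) = t*(12 + t) (a(t, y) = (12 + t)*t = t*(12 + t))
a(Z(-2, 2), -296)/(1/(-64776 + 16101)) = (2²*(12 + 2²))/(1/(-64776 + 16101)) = (4*(12 + 4))/(1/(-48675)) = (4*16)/(-1/48675) = 64*(-48675) = -3115200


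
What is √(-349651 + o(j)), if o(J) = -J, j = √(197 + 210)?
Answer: √(-349651 - √407) ≈ 591.33*I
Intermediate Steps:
j = √407 ≈ 20.174
√(-349651 + o(j)) = √(-349651 - √407)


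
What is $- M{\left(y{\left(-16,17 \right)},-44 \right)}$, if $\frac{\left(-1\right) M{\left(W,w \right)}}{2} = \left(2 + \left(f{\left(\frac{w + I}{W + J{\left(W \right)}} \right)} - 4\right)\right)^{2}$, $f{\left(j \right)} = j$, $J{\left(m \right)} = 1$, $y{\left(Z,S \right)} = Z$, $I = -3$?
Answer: $\frac{578}{225} \approx 2.5689$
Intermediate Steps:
$M{\left(W,w \right)} = - 2 \left(-2 + \frac{-3 + w}{1 + W}\right)^{2}$ ($M{\left(W,w \right)} = - 2 \left(2 + \left(\frac{w - 3}{W + 1} - 4\right)\right)^{2} = - 2 \left(2 - \left(4 - \frac{-3 + w}{1 + W}\right)\right)^{2} = - 2 \left(-2 + \frac{-3 + w}{1 + W}\right)^{2}$)
$- M{\left(y{\left(-16,17 \right)},-44 \right)} = - \frac{\left(-2\right) \left(5 - -44 + 2 \left(-16\right)\right)^{2}}{\left(1 - 16\right)^{2}} = - \frac{\left(-2\right) \left(5 + 44 - 32\right)^{2}}{225} = - \frac{\left(-2\right) 17^{2}}{225} = - \frac{\left(-2\right) 289}{225} = \left(-1\right) \left(- \frac{578}{225}\right) = \frac{578}{225}$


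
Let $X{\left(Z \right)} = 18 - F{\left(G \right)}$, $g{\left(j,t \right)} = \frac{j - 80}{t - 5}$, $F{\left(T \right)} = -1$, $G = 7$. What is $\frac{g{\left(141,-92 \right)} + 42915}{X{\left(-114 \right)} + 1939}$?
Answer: $\frac{2081347}{94963} \approx 21.917$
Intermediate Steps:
$g{\left(j,t \right)} = \frac{-80 + j}{-5 + t}$
$X{\left(Z \right)} = 19$ ($X{\left(Z \right)} = 18 - -1 = 18 + 1 = 19$)
$\frac{g{\left(141,-92 \right)} + 42915}{X{\left(-114 \right)} + 1939} = \frac{\frac{-80 + 141}{-5 - 92} + 42915}{19 + 1939} = \frac{\frac{1}{-97} \cdot 61 + 42915}{1958} = \left(\left(- \frac{1}{97}\right) 61 + 42915\right) \frac{1}{1958} = \left(- \frac{61}{97} + 42915\right) \frac{1}{1958} = \frac{4162694}{97} \cdot \frac{1}{1958} = \frac{2081347}{94963}$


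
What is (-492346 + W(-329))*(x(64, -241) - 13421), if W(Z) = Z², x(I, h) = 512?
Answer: 4958411445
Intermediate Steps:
(-492346 + W(-329))*(x(64, -241) - 13421) = (-492346 + (-329)²)*(512 - 13421) = (-492346 + 108241)*(-12909) = -384105*(-12909) = 4958411445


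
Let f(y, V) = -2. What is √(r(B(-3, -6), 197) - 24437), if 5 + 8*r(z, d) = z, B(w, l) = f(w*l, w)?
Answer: I*√391006/4 ≈ 156.33*I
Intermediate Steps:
B(w, l) = -2
r(z, d) = -5/8 + z/8
√(r(B(-3, -6), 197) - 24437) = √((-5/8 + (⅛)*(-2)) - 24437) = √((-5/8 - ¼) - 24437) = √(-7/8 - 24437) = √(-195503/8) = I*√391006/4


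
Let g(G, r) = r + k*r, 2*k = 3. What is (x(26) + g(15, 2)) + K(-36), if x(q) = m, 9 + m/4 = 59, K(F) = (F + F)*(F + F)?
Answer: 5389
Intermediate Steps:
k = 3/2 (k = (½)*3 = 3/2 ≈ 1.5000)
K(F) = 4*F² (K(F) = (2*F)*(2*F) = 4*F²)
m = 200 (m = -36 + 4*59 = -36 + 236 = 200)
x(q) = 200
g(G, r) = 5*r/2 (g(G, r) = r + 3*r/2 = 5*r/2)
(x(26) + g(15, 2)) + K(-36) = (200 + (5/2)*2) + 4*(-36)² = (200 + 5) + 4*1296 = 205 + 5184 = 5389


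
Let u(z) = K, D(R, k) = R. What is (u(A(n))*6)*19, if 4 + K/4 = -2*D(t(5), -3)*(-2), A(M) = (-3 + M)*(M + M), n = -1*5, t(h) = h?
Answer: 7296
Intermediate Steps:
n = -5
A(M) = 2*M*(-3 + M) (A(M) = (-3 + M)*(2*M) = 2*M*(-3 + M))
K = 64 (K = -16 + 4*(-2*5*(-2)) = -16 + 4*(-10*(-2)) = -16 + 4*20 = -16 + 80 = 64)
u(z) = 64
(u(A(n))*6)*19 = (64*6)*19 = 384*19 = 7296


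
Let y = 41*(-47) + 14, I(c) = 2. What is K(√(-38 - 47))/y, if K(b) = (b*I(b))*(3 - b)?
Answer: -170/1913 - 6*I*√85/1913 ≈ -0.088866 - 0.028917*I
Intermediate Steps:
K(b) = 2*b*(3 - b) (K(b) = (b*2)*(3 - b) = (2*b)*(3 - b) = 2*b*(3 - b))
y = -1913 (y = -1927 + 14 = -1913)
K(√(-38 - 47))/y = (2*√(-38 - 47)*(3 - √(-38 - 47)))/(-1913) = (2*√(-85)*(3 - √(-85)))*(-1/1913) = (2*(I*√85)*(3 - I*√85))*(-1/1913) = (2*I*√85*(3 - I*√85))*(-1/1913) = -2*I*√85*(3 - I*√85)/1913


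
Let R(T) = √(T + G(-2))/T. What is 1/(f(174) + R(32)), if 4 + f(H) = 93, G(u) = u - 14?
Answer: 8/713 ≈ 0.011220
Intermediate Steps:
G(u) = -14 + u
f(H) = 89 (f(H) = -4 + 93 = 89)
R(T) = √(-16 + T)/T (R(T) = √(T + (-14 - 2))/T = √(T - 16)/T = √(-16 + T)/T)
1/(f(174) + R(32)) = 1/(89 + √(-16 + 32)/32) = 1/(89 + √16/32) = 1/(89 + (1/32)*4) = 1/(89 + ⅛) = 1/(713/8) = 8/713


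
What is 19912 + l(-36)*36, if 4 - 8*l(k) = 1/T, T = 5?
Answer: 199291/10 ≈ 19929.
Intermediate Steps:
l(k) = 19/40 (l(k) = ½ - ⅛/5 = ½ - ⅛*⅕ = ½ - 1/40 = 19/40)
19912 + l(-36)*36 = 19912 + (19/40)*36 = 19912 + 171/10 = 199291/10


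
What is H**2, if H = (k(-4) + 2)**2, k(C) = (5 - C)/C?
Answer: 1/256 ≈ 0.0039063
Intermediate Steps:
k(C) = (5 - C)/C
H = 1/16 (H = ((5 - 1*(-4))/(-4) + 2)**2 = (-(5 + 4)/4 + 2)**2 = (-1/4*9 + 2)**2 = (-9/4 + 2)**2 = (-1/4)**2 = 1/16 ≈ 0.062500)
H**2 = (1/16)**2 = 1/256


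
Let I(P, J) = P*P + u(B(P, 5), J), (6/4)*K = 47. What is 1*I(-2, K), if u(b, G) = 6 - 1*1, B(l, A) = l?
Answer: 9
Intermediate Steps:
K = 94/3 (K = (⅔)*47 = 94/3 ≈ 31.333)
u(b, G) = 5 (u(b, G) = 6 - 1 = 5)
I(P, J) = 5 + P² (I(P, J) = P*P + 5 = P² + 5 = 5 + P²)
1*I(-2, K) = 1*(5 + (-2)²) = 1*(5 + 4) = 1*9 = 9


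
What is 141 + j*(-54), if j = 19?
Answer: -885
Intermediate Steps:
141 + j*(-54) = 141 + 19*(-54) = 141 - 1026 = -885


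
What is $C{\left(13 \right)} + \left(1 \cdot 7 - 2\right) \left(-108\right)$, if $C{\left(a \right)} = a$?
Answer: $-527$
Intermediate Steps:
$C{\left(13 \right)} + \left(1 \cdot 7 - 2\right) \left(-108\right) = 13 + \left(1 \cdot 7 - 2\right) \left(-108\right) = 13 + \left(7 - 2\right) \left(-108\right) = 13 + 5 \left(-108\right) = 13 - 540 = -527$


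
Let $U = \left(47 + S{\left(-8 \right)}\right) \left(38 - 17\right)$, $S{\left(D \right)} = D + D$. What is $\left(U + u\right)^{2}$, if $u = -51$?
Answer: $360000$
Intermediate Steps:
$S{\left(D \right)} = 2 D$
$U = 651$ ($U = \left(47 + 2 \left(-8\right)\right) \left(38 - 17\right) = \left(47 - 16\right) 21 = 31 \cdot 21 = 651$)
$\left(U + u\right)^{2} = \left(651 - 51\right)^{2} = 600^{2} = 360000$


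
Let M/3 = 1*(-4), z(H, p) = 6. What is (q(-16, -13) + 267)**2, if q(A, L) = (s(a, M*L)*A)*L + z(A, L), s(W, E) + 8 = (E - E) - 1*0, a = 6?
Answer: 1934881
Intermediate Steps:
M = -12 (M = 3*(1*(-4)) = 3*(-4) = -12)
s(W, E) = -8 (s(W, E) = -8 + ((E - E) - 1*0) = -8 + (0 + 0) = -8 + 0 = -8)
q(A, L) = 6 - 8*A*L (q(A, L) = (-8*A)*L + 6 = -8*A*L + 6 = 6 - 8*A*L)
(q(-16, -13) + 267)**2 = ((6 - 8*(-16)*(-13)) + 267)**2 = ((6 - 1664) + 267)**2 = (-1658 + 267)**2 = (-1391)**2 = 1934881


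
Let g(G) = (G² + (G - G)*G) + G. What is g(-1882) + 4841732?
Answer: 8381774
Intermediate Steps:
g(G) = G + G² (g(G) = (G² + 0*G) + G = (G² + 0) + G = G² + G = G + G²)
g(-1882) + 4841732 = -1882*(1 - 1882) + 4841732 = -1882*(-1881) + 4841732 = 3540042 + 4841732 = 8381774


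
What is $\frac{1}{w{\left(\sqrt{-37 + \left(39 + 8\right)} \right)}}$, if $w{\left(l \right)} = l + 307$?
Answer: $\frac{307}{94239} - \frac{\sqrt{10}}{94239} \approx 0.0032241$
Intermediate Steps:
$w{\left(l \right)} = 307 + l$
$\frac{1}{w{\left(\sqrt{-37 + \left(39 + 8\right)} \right)}} = \frac{1}{307 + \sqrt{-37 + \left(39 + 8\right)}} = \frac{1}{307 + \sqrt{-37 + 47}} = \frac{1}{307 + \sqrt{10}}$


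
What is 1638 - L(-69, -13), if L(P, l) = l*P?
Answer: 741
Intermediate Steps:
L(P, l) = P*l
1638 - L(-69, -13) = 1638 - (-69)*(-13) = 1638 - 1*897 = 1638 - 897 = 741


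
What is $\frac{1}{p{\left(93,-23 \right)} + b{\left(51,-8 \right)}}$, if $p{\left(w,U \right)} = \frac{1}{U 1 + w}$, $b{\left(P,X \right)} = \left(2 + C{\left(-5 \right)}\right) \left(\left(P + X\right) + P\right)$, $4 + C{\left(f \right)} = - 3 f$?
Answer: $\frac{70}{85541} \approx 0.00081832$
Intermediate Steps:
$C{\left(f \right)} = -4 - 3 f$
$b{\left(P,X \right)} = 13 X + 26 P$ ($b{\left(P,X \right)} = \left(2 - -11\right) \left(\left(P + X\right) + P\right) = \left(2 + \left(-4 + 15\right)\right) \left(X + 2 P\right) = \left(2 + 11\right) \left(X + 2 P\right) = 13 \left(X + 2 P\right) = 13 X + 26 P$)
$p{\left(w,U \right)} = \frac{1}{U + w}$
$\frac{1}{p{\left(93,-23 \right)} + b{\left(51,-8 \right)}} = \frac{1}{\frac{1}{-23 + 93} + \left(13 \left(-8\right) + 26 \cdot 51\right)} = \frac{1}{\frac{1}{70} + \left(-104 + 1326\right)} = \frac{1}{\frac{1}{70} + 1222} = \frac{1}{\frac{85541}{70}} = \frac{70}{85541}$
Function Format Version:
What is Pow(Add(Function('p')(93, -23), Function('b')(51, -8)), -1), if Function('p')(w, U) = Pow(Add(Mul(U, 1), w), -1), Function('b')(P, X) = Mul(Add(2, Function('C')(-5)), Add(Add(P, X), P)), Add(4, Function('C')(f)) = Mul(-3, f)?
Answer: Rational(70, 85541) ≈ 0.00081832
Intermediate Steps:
Function('C')(f) = Add(-4, Mul(-3, f))
Function('b')(P, X) = Add(Mul(13, X), Mul(26, P)) (Function('b')(P, X) = Mul(Add(2, Add(-4, Mul(-3, -5))), Add(Add(P, X), P)) = Mul(Add(2, Add(-4, 15)), Add(X, Mul(2, P))) = Mul(Add(2, 11), Add(X, Mul(2, P))) = Mul(13, Add(X, Mul(2, P))) = Add(Mul(13, X), Mul(26, P)))
Function('p')(w, U) = Pow(Add(U, w), -1)
Pow(Add(Function('p')(93, -23), Function('b')(51, -8)), -1) = Pow(Add(Pow(Add(-23, 93), -1), Add(Mul(13, -8), Mul(26, 51))), -1) = Pow(Add(Pow(70, -1), Add(-104, 1326)), -1) = Pow(Add(Rational(1, 70), 1222), -1) = Pow(Rational(85541, 70), -1) = Rational(70, 85541)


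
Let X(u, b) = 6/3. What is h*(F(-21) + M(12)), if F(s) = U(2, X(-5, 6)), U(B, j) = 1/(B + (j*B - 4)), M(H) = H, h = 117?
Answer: 2925/2 ≈ 1462.5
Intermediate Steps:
X(u, b) = 2 (X(u, b) = 6*(⅓) = 2)
U(B, j) = 1/(-4 + B + B*j) (U(B, j) = 1/(B + (B*j - 4)) = 1/(B + (-4 + B*j)) = 1/(-4 + B + B*j))
F(s) = ½ (F(s) = 1/(-4 + 2 + 2*2) = 1/(-4 + 2 + 4) = 1/2 = ½)
h*(F(-21) + M(12)) = 117*(½ + 12) = 117*(25/2) = 2925/2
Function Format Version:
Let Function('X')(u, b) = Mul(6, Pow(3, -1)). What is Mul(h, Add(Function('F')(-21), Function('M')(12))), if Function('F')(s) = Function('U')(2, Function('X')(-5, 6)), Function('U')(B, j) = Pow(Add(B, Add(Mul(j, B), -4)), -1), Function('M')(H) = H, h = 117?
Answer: Rational(2925, 2) ≈ 1462.5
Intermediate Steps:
Function('X')(u, b) = 2 (Function('X')(u, b) = Mul(6, Rational(1, 3)) = 2)
Function('U')(B, j) = Pow(Add(-4, B, Mul(B, j)), -1) (Function('U')(B, j) = Pow(Add(B, Add(Mul(B, j), -4)), -1) = Pow(Add(B, Add(-4, Mul(B, j))), -1) = Pow(Add(-4, B, Mul(B, j)), -1))
Function('F')(s) = Rational(1, 2) (Function('F')(s) = Pow(Add(-4, 2, Mul(2, 2)), -1) = Pow(Add(-4, 2, 4), -1) = Pow(2, -1) = Rational(1, 2))
Mul(h, Add(Function('F')(-21), Function('M')(12))) = Mul(117, Add(Rational(1, 2), 12)) = Mul(117, Rational(25, 2)) = Rational(2925, 2)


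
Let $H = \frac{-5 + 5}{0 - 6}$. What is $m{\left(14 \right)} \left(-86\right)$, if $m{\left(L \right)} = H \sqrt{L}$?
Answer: $0$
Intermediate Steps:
$H = 0$ ($H = \frac{0}{-6} = 0 \left(- \frac{1}{6}\right) = 0$)
$m{\left(L \right)} = 0$ ($m{\left(L \right)} = 0 \sqrt{L} = 0$)
$m{\left(14 \right)} \left(-86\right) = 0 \left(-86\right) = 0$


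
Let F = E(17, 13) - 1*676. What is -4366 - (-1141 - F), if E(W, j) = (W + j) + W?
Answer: -3854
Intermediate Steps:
E(W, j) = j + 2*W
F = -629 (F = (13 + 2*17) - 1*676 = (13 + 34) - 676 = 47 - 676 = -629)
-4366 - (-1141 - F) = -4366 - (-1141 - 1*(-629)) = -4366 - (-1141 + 629) = -4366 - 1*(-512) = -4366 + 512 = -3854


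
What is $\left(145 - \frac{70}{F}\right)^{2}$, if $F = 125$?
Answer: $\frac{13039321}{625} \approx 20863.0$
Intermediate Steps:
$\left(145 - \frac{70}{F}\right)^{2} = \left(145 - \frac{70}{125}\right)^{2} = \left(145 - \frac{14}{25}\right)^{2} = \left(\frac{3611}{25}\right)^{2} = \frac{13039321}{625}$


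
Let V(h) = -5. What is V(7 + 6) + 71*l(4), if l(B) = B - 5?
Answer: -76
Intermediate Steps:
l(B) = -5 + B
V(7 + 6) + 71*l(4) = -5 + 71*(-5 + 4) = -5 + 71*(-1) = -5 - 71 = -76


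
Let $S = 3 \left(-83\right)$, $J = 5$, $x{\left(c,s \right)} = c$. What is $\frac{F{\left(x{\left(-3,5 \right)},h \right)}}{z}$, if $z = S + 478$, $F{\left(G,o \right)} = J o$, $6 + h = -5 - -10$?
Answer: $- \frac{5}{229} \approx -0.021834$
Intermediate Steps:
$h = -1$ ($h = -6 - -5 = -6 + \left(-5 + 10\right) = -6 + 5 = -1$)
$S = -249$
$F{\left(G,o \right)} = 5 o$
$z = 229$ ($z = -249 + 478 = 229$)
$\frac{F{\left(x{\left(-3,5 \right)},h \right)}}{z} = \frac{5 \left(-1\right)}{229} = \left(-5\right) \frac{1}{229} = - \frac{5}{229}$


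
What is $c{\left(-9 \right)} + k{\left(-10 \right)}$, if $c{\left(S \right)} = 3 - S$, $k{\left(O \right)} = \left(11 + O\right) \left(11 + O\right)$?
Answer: $13$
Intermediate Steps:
$k{\left(O \right)} = \left(11 + O\right)^{2}$
$c{\left(-9 \right)} + k{\left(-10 \right)} = \left(3 - -9\right) + \left(11 - 10\right)^{2} = \left(3 + 9\right) + 1^{2} = 12 + 1 = 13$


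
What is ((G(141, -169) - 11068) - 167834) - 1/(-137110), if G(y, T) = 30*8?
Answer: -24496346819/137110 ≈ -1.7866e+5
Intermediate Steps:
G(y, T) = 240
((G(141, -169) - 11068) - 167834) - 1/(-137110) = ((240 - 11068) - 167834) - 1/(-137110) = (-10828 - 167834) - 1*(-1/137110) = -178662 + 1/137110 = -24496346819/137110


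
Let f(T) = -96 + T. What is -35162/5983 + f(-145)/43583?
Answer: -1533907349/260757089 ≈ -5.8825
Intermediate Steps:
-35162/5983 + f(-145)/43583 = -35162/5983 + (-96 - 145)/43583 = -35162*1/5983 - 241*1/43583 = -35162/5983 - 241/43583 = -1533907349/260757089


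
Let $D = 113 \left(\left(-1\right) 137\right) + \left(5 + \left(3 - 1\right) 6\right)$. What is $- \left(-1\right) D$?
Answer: $-15464$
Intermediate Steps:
$D = -15464$ ($D = 113 \left(-137\right) + \left(5 + 2 \cdot 6\right) = -15481 + \left(5 + 12\right) = -15481 + 17 = -15464$)
$- \left(-1\right) D = - \left(-1\right) \left(-15464\right) = \left(-1\right) 15464 = -15464$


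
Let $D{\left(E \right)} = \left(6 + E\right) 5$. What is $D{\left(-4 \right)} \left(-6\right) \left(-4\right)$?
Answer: $240$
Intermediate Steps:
$D{\left(E \right)} = 30 + 5 E$
$D{\left(-4 \right)} \left(-6\right) \left(-4\right) = \left(30 + 5 \left(-4\right)\right) \left(-6\right) \left(-4\right) = \left(30 - 20\right) \left(-6\right) \left(-4\right) = 10 \left(-6\right) \left(-4\right) = \left(-60\right) \left(-4\right) = 240$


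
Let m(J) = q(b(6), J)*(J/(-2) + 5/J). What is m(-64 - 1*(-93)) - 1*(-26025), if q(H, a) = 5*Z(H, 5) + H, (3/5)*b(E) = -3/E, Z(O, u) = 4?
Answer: 2987045/116 ≈ 25750.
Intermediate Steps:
b(E) = -5/E (b(E) = 5*(-3/E)/3 = -5/E)
q(H, a) = 20 + H (q(H, a) = 5*4 + H = 20 + H)
m(J) = -115*J/12 + 575/(6*J) (m(J) = (20 - 5/6)*(J/(-2) + 5/J) = (20 - 5*⅙)*(J*(-½) + 5/J) = (20 - ⅚)*(-J/2 + 5/J) = 115*(5/J - J/2)/6 = -115*J/12 + 575/(6*J))
m(-64 - 1*(-93)) - 1*(-26025) = 115*(10 - (-64 - 1*(-93))²)/(12*(-64 - 1*(-93))) - 1*(-26025) = 115*(10 - (-64 + 93)²)/(12*(-64 + 93)) + 26025 = (115/12)*(10 - 1*29²)/29 + 26025 = (115/12)*(1/29)*(10 - 1*841) + 26025 = (115/12)*(1/29)*(10 - 841) + 26025 = (115/12)*(1/29)*(-831) + 26025 = -31855/116 + 26025 = 2987045/116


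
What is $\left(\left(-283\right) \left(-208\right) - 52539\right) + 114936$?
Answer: $121261$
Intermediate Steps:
$\left(\left(-283\right) \left(-208\right) - 52539\right) + 114936 = \left(58864 - 52539\right) + 114936 = 6325 + 114936 = 121261$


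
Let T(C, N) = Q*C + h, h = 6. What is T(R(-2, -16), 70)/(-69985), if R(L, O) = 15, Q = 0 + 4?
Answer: -66/69985 ≈ -0.00094306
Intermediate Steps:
Q = 4
T(C, N) = 6 + 4*C (T(C, N) = 4*C + 6 = 6 + 4*C)
T(R(-2, -16), 70)/(-69985) = (6 + 4*15)/(-69985) = (6 + 60)*(-1/69985) = 66*(-1/69985) = -66/69985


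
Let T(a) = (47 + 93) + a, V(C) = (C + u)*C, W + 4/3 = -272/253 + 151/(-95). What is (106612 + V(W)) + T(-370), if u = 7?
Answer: 553031556264196/5199131025 ≈ 1.0637e+5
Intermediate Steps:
W = -288269/72105 (W = -4/3 + (-272/253 + 151/(-95)) = -4/3 + (-272*1/253 + 151*(-1/95)) = -4/3 + (-272/253 - 151/95) = -4/3 - 64043/24035 = -288269/72105 ≈ -3.9979)
V(C) = C*(7 + C) (V(C) = (C + 7)*C = (7 + C)*C = C*(7 + C))
T(a) = 140 + a
(106612 + V(W)) + T(-370) = (106612 - 288269*(7 - 288269/72105)/72105) + (140 - 370) = (106612 - 288269/72105*216466/72105) - 230 = (106612 - 62400437354/5199131025) - 230 = 554227356399946/5199131025 - 230 = 553031556264196/5199131025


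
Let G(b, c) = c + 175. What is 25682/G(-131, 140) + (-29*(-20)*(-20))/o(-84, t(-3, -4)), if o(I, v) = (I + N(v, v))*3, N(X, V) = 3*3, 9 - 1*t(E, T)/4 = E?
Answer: 4658/35 ≈ 133.09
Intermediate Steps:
t(E, T) = 36 - 4*E
G(b, c) = 175 + c
N(X, V) = 9
o(I, v) = 27 + 3*I (o(I, v) = (I + 9)*3 = (9 + I)*3 = 27 + 3*I)
25682/G(-131, 140) + (-29*(-20)*(-20))/o(-84, t(-3, -4)) = 25682/(175 + 140) + (-29*(-20)*(-20))/(27 + 3*(-84)) = 25682/315 + (580*(-20))/(27 - 252) = 25682*(1/315) - 11600/(-225) = 25682/315 - 11600*(-1/225) = 25682/315 + 464/9 = 4658/35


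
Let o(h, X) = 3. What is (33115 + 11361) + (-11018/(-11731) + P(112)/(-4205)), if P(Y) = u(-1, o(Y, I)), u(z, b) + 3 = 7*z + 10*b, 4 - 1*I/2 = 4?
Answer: 438799250210/9865771 ≈ 44477.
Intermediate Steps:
I = 0 (I = 8 - 2*4 = 8 - 8 = 0)
u(z, b) = -3 + 7*z + 10*b (u(z, b) = -3 + (7*z + 10*b) = -3 + 7*z + 10*b)
P(Y) = 20 (P(Y) = -3 + 7*(-1) + 10*3 = -3 - 7 + 30 = 20)
(33115 + 11361) + (-11018/(-11731) + P(112)/(-4205)) = (33115 + 11361) + (-11018/(-11731) + 20/(-4205)) = 44476 + (-11018*(-1/11731) + 20*(-1/4205)) = 44476 + (11018/11731 - 4/841) = 44476 + 9219214/9865771 = 438799250210/9865771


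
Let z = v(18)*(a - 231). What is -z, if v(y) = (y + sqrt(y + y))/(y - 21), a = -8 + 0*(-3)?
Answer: -1912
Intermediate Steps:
a = -8 (a = -8 + 0 = -8)
v(y) = (y + sqrt(2)*sqrt(y))/(-21 + y) (v(y) = (y + sqrt(2*y))/(-21 + y) = (y + sqrt(2)*sqrt(y))/(-21 + y))
z = 1912 (z = ((18 + sqrt(2)*sqrt(18))/(-21 + 18))*(-8 - 231) = ((18 + sqrt(2)*(3*sqrt(2)))/(-3))*(-239) = -(18 + 6)/3*(-239) = -1/3*24*(-239) = -8*(-239) = 1912)
-z = -1*1912 = -1912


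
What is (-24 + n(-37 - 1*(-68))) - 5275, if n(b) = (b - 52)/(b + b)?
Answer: -328559/62 ≈ -5299.3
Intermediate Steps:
n(b) = (-52 + b)/(2*b) (n(b) = (-52 + b)/((2*b)) = (-52 + b)*(1/(2*b)) = (-52 + b)/(2*b))
(-24 + n(-37 - 1*(-68))) - 5275 = (-24 + (-52 + (-37 - 1*(-68)))/(2*(-37 - 1*(-68)))) - 5275 = (-24 + (-52 + (-37 + 68))/(2*(-37 + 68))) - 5275 = (-24 + (½)*(-52 + 31)/31) - 5275 = (-24 + (½)*(1/31)*(-21)) - 5275 = (-24 - 21/62) - 5275 = -1509/62 - 5275 = -328559/62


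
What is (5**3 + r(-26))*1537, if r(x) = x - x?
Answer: 192125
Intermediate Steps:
r(x) = 0
(5**3 + r(-26))*1537 = (5**3 + 0)*1537 = (125 + 0)*1537 = 125*1537 = 192125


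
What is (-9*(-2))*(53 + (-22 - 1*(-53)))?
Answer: 1512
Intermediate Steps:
(-9*(-2))*(53 + (-22 - 1*(-53))) = 18*(53 + (-22 + 53)) = 18*(53 + 31) = 18*84 = 1512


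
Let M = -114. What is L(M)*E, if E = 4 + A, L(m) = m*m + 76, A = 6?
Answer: 130720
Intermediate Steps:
L(m) = 76 + m² (L(m) = m² + 76 = 76 + m²)
E = 10 (E = 4 + 6 = 10)
L(M)*E = (76 + (-114)²)*10 = (76 + 12996)*10 = 13072*10 = 130720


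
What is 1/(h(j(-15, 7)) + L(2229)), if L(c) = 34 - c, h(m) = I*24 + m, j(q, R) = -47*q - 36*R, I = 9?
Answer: -1/1526 ≈ -0.00065531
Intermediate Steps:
h(m) = 216 + m (h(m) = 9*24 + m = 216 + m)
1/(h(j(-15, 7)) + L(2229)) = 1/((216 + (-47*(-15) - 36*7)) + (34 - 1*2229)) = 1/((216 + (705 - 252)) + (34 - 2229)) = 1/((216 + 453) - 2195) = 1/(669 - 2195) = 1/(-1526) = -1/1526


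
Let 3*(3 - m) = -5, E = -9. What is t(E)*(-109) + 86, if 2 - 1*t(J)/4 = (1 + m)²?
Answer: 118930/9 ≈ 13214.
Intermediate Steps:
m = 14/3 (m = 3 - ⅓*(-5) = 3 + 5/3 = 14/3 ≈ 4.6667)
t(J) = -1084/9 (t(J) = 8 - 4*(1 + 14/3)² = 8 - 4*(17/3)² = 8 - 4*289/9 = 8 - 1156/9 = -1084/9)
t(E)*(-109) + 86 = -1084/9*(-109) + 86 = 118156/9 + 86 = 118930/9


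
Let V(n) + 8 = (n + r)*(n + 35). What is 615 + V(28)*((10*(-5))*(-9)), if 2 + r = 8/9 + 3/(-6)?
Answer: 745140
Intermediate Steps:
r = -29/18 (r = -2 + (8/9 + 3/(-6)) = -2 + (8*(1/9) + 3*(-1/6)) = -2 + (8/9 - 1/2) = -2 + 7/18 = -29/18 ≈ -1.6111)
V(n) = -8 + (35 + n)*(-29/18 + n) (V(n) = -8 + (n - 29/18)*(n + 35) = -8 + (-29/18 + n)*(35 + n) = -8 + (35 + n)*(-29/18 + n))
615 + V(28)*((10*(-5))*(-9)) = 615 + (-1159/18 + 28**2 + (601/18)*28)*((10*(-5))*(-9)) = 615 + (-1159/18 + 784 + 8414/9)*(-50*(-9)) = 615 + (3309/2)*450 = 615 + 744525 = 745140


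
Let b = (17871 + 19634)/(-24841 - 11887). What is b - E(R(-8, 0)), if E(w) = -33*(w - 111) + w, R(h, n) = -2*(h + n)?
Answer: -115767433/36728 ≈ -3152.0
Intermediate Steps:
R(h, n) = -2*h - 2*n
E(w) = 3663 - 32*w (E(w) = -33*(-111 + w) + w = (3663 - 33*w) + w = 3663 - 32*w)
b = -37505/36728 (b = 37505/(-36728) = 37505*(-1/36728) = -37505/36728 ≈ -1.0212)
b - E(R(-8, 0)) = -37505/36728 - (3663 - 32*(-2*(-8) - 2*0)) = -37505/36728 - (3663 - 32*(16 + 0)) = -37505/36728 - (3663 - 32*16) = -37505/36728 - (3663 - 512) = -37505/36728 - 1*3151 = -37505/36728 - 3151 = -115767433/36728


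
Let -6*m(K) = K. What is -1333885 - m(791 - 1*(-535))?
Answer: -1333664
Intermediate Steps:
m(K) = -K/6
-1333885 - m(791 - 1*(-535)) = -1333885 - (-1)*(791 - 1*(-535))/6 = -1333885 - (-1)*(791 + 535)/6 = -1333885 - (-1)*1326/6 = -1333885 - 1*(-221) = -1333885 + 221 = -1333664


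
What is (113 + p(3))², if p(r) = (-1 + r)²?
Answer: 13689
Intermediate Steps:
(113 + p(3))² = (113 + (-1 + 3)²)² = (113 + 2²)² = (113 + 4)² = 117² = 13689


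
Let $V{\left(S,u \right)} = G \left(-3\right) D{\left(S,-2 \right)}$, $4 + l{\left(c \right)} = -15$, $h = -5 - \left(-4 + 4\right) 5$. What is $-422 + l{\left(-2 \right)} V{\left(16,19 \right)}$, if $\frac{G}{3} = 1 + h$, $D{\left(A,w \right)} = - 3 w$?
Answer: $-4526$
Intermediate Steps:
$h = -5$ ($h = -5 - 0 \cdot 5 = -5 - 0 = -5 + 0 = -5$)
$l{\left(c \right)} = -19$ ($l{\left(c \right)} = -4 - 15 = -19$)
$G = -12$ ($G = 3 \left(1 - 5\right) = 3 \left(-4\right) = -12$)
$V{\left(S,u \right)} = 216$ ($V{\left(S,u \right)} = \left(-12\right) \left(-3\right) \left(\left(-3\right) \left(-2\right)\right) = 36 \cdot 6 = 216$)
$-422 + l{\left(-2 \right)} V{\left(16,19 \right)} = -422 - 4104 = -4526$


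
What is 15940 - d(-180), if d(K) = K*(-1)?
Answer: 15760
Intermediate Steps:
d(K) = -K
15940 - d(-180) = 15940 - (-1)*(-180) = 15940 - 1*180 = 15940 - 180 = 15760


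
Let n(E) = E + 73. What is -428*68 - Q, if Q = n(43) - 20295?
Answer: -8925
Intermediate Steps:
n(E) = 73 + E
Q = -20179 (Q = (73 + 43) - 20295 = 116 - 20295 = -20179)
-428*68 - Q = -428*68 - 1*(-20179) = -29104 + 20179 = -8925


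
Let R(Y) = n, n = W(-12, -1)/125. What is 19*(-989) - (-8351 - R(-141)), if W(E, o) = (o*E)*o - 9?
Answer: -1305021/125 ≈ -10440.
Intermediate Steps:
W(E, o) = -9 + E*o² (W(E, o) = (E*o)*o - 9 = E*o² - 9 = -9 + E*o²)
n = -21/125 (n = (-9 - 12*(-1)²)/125 = (-9 - 12*1)*(1/125) = (-9 - 12)*(1/125) = -21*1/125 = -21/125 ≈ -0.16800)
R(Y) = -21/125
19*(-989) - (-8351 - R(-141)) = 19*(-989) - (-8351 - 1*(-21/125)) = -18791 - (-8351 + 21/125) = -18791 - 1*(-1043854/125) = -18791 + 1043854/125 = -1305021/125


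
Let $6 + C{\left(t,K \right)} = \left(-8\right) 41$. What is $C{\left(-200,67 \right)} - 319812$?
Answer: $-320146$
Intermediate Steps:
$C{\left(t,K \right)} = -334$ ($C{\left(t,K \right)} = -6 - 328 = -334$)
$C{\left(-200,67 \right)} - 319812 = -334 - 319812 = -320146$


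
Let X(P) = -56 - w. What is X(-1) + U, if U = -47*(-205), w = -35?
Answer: 9614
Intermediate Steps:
X(P) = -21 (X(P) = -56 - 1*(-35) = -56 + 35 = -21)
U = 9635
X(-1) + U = -21 + 9635 = 9614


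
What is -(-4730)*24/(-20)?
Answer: -5676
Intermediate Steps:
-(-4730)*24/(-20) = -(-4730)*24*(-1/20) = -(-4730)*(-6)/5 = -55*516/5 = -5676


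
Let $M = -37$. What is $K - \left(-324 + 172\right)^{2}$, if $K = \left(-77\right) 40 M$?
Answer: $90856$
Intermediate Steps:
$K = 113960$ ($K = \left(-77\right) 40 \left(-37\right) = \left(-3080\right) \left(-37\right) = 113960$)
$K - \left(-324 + 172\right)^{2} = 113960 - \left(-324 + 172\right)^{2} = 113960 - \left(-152\right)^{2} = 113960 - 23104 = 90856$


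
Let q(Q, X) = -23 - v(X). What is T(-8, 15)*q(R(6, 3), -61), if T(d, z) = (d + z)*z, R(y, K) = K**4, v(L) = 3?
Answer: -2730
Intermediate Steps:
T(d, z) = z*(d + z)
q(Q, X) = -26 (q(Q, X) = -23 - 1*3 = -23 - 3 = -26)
T(-8, 15)*q(R(6, 3), -61) = (15*(-8 + 15))*(-26) = (15*7)*(-26) = 105*(-26) = -2730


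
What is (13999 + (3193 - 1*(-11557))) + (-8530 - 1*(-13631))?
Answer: 33850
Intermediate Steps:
(13999 + (3193 - 1*(-11557))) + (-8530 - 1*(-13631)) = (13999 + (3193 + 11557)) + (-8530 + 13631) = (13999 + 14750) + 5101 = 28749 + 5101 = 33850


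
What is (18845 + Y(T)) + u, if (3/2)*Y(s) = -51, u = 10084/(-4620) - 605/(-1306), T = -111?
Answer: 28372483079/1508430 ≈ 18809.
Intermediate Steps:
u = -2593651/1508430 (u = 10084*(-1/4620) - 605*(-1/1306) = -2521/1155 + 605/1306 = -2593651/1508430 ≈ -1.7194)
Y(s) = -34 (Y(s) = (⅔)*(-51) = -34)
(18845 + Y(T)) + u = (18845 - 34) - 2593651/1508430 = 18811 - 2593651/1508430 = 28372483079/1508430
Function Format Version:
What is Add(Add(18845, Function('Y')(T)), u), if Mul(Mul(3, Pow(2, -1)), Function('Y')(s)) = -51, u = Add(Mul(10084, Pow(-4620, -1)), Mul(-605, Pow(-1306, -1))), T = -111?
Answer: Rational(28372483079, 1508430) ≈ 18809.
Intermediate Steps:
u = Rational(-2593651, 1508430) (u = Add(Mul(10084, Rational(-1, 4620)), Mul(-605, Rational(-1, 1306))) = Add(Rational(-2521, 1155), Rational(605, 1306)) = Rational(-2593651, 1508430) ≈ -1.7194)
Function('Y')(s) = -34 (Function('Y')(s) = Mul(Rational(2, 3), -51) = -34)
Add(Add(18845, Function('Y')(T)), u) = Add(Add(18845, -34), Rational(-2593651, 1508430)) = Add(18811, Rational(-2593651, 1508430)) = Rational(28372483079, 1508430)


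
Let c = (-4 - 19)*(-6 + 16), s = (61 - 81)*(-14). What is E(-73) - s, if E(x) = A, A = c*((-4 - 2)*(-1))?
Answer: -1660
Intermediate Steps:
s = 280 (s = -20*(-14) = 280)
c = -230 (c = -23*10 = -230)
A = -1380 (A = -230*(-4 - 2)*(-1) = -(-1380)*(-1) = -230*6 = -1380)
E(x) = -1380
E(-73) - s = -1380 - 1*280 = -1380 - 280 = -1660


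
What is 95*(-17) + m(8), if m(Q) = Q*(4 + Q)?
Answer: -1519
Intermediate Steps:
95*(-17) + m(8) = 95*(-17) + 8*(4 + 8) = -1615 + 8*12 = -1615 + 96 = -1519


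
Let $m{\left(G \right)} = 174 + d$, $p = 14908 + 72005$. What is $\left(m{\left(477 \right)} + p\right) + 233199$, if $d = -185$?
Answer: $320101$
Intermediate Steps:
$p = 86913$
$m{\left(G \right)} = -11$ ($m{\left(G \right)} = 174 - 185 = -11$)
$\left(m{\left(477 \right)} + p\right) + 233199 = \left(-11 + 86913\right) + 233199 = 86902 + 233199 = 320101$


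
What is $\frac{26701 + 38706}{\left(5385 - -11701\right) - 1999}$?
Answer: $\frac{65407}{15087} \approx 4.3353$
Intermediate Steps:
$\frac{26701 + 38706}{\left(5385 - -11701\right) - 1999} = \frac{65407}{\left(5385 + 11701\right) - 1999} = \frac{65407}{17086 - 1999} = \frac{65407}{15087}$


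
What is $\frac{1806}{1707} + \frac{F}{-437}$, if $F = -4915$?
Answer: $\frac{3059709}{248653} \approx 12.305$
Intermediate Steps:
$\frac{1806}{1707} + \frac{F}{-437} = \frac{1806}{1707} - \frac{4915}{-437} = 1806 \cdot \frac{1}{1707} - - \frac{4915}{437} = \frac{602}{569} + \frac{4915}{437} = \frac{3059709}{248653}$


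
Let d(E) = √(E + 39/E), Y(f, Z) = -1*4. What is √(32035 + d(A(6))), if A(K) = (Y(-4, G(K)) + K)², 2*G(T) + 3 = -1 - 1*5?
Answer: √(128140 + 2*√55)/2 ≈ 178.99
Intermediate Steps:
G(T) = -9/2 (G(T) = -3/2 + (-1 - 1*5)/2 = -3/2 + (-1 - 5)/2 = -3/2 + (½)*(-6) = -3/2 - 3 = -9/2)
Y(f, Z) = -4
A(K) = (-4 + K)²
√(32035 + d(A(6))) = √(32035 + √((-4 + 6)² + 39/((-4 + 6)²))) = √(32035 + √(2² + 39/(2²))) = √(32035 + √(4 + 39/4)) = √(32035 + √(55/4)) = √(32035 + √55/2)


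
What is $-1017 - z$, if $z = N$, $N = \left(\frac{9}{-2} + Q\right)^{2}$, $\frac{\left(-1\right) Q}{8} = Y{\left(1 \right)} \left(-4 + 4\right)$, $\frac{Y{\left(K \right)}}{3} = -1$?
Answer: $- \frac{4149}{4} \approx -1037.3$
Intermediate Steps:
$Y{\left(K \right)} = -3$ ($Y{\left(K \right)} = 3 \left(-1\right) = -3$)
$Q = 0$ ($Q = - 8 \left(- 3 \left(-4 + 4\right)\right) = - 8 \left(\left(-3\right) 0\right) = \left(-8\right) 0 = 0$)
$N = \frac{81}{4}$ ($N = \left(\frac{9}{-2} + 0\right)^{2} = \left(9 \left(- \frac{1}{2}\right) + 0\right)^{2} = \left(- \frac{9}{2} + 0\right)^{2} = \left(- \frac{9}{2}\right)^{2} = \frac{81}{4} \approx 20.25$)
$z = \frac{81}{4} \approx 20.25$
$-1017 - z = -1017 - \frac{81}{4} = - \frac{4149}{4}$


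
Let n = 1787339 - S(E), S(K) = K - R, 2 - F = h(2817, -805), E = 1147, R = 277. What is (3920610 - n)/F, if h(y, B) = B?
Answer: 2134141/807 ≈ 2644.5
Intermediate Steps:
F = 807 (F = 2 - 1*(-805) = 2 + 805 = 807)
S(K) = -277 + K (S(K) = K - 1*277 = K - 277 = -277 + K)
n = 1786469 (n = 1787339 - (-277 + 1147) = 1787339 - 1*870 = 1787339 - 870 = 1786469)
(3920610 - n)/F = (3920610 - 1*1786469)/807 = (3920610 - 1786469)*(1/807) = 2134141*(1/807) = 2134141/807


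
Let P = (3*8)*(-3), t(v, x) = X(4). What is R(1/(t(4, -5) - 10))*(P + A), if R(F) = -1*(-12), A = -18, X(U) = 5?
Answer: -1080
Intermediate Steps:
t(v, x) = 5
R(F) = 12
P = -72 (P = 24*(-3) = -72)
R(1/(t(4, -5) - 10))*(P + A) = 12*(-72 - 18) = 12*(-90) = -1080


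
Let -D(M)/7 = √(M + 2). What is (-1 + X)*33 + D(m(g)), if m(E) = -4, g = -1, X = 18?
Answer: 561 - 7*I*√2 ≈ 561.0 - 9.8995*I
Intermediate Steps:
D(M) = -7*√(2 + M) (D(M) = -7*√(M + 2) = -7*√(2 + M))
(-1 + X)*33 + D(m(g)) = (-1 + 18)*33 - 7*√(2 - 4) = 17*33 - 7*I*√2 = 561 - 7*I*√2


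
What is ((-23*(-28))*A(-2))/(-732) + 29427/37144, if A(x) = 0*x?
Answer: 29427/37144 ≈ 0.79224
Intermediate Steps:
A(x) = 0
((-23*(-28))*A(-2))/(-732) + 29427/37144 = (-23*(-28)*0)/(-732) + 29427/37144 = (644*0)*(-1/732) + 29427*(1/37144) = 0*(-1/732) + 29427/37144 = 0 + 29427/37144 = 29427/37144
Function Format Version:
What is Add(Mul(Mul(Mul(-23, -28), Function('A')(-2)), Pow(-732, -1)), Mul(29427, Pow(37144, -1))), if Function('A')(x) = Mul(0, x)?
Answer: Rational(29427, 37144) ≈ 0.79224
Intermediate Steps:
Function('A')(x) = 0
Add(Mul(Mul(Mul(-23, -28), Function('A')(-2)), Pow(-732, -1)), Mul(29427, Pow(37144, -1))) = Add(Mul(Mul(Mul(-23, -28), 0), Pow(-732, -1)), Mul(29427, Pow(37144, -1))) = Add(Mul(Mul(644, 0), Rational(-1, 732)), Mul(29427, Rational(1, 37144))) = Add(Mul(0, Rational(-1, 732)), Rational(29427, 37144)) = Add(0, Rational(29427, 37144)) = Rational(29427, 37144)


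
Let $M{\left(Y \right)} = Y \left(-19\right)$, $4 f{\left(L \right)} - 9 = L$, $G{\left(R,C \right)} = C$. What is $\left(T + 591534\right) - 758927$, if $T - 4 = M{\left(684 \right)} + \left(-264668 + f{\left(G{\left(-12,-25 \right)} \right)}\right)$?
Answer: $-445057$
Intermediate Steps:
$f{\left(L \right)} = \frac{9}{4} + \frac{L}{4}$
$M{\left(Y \right)} = - 19 Y$
$T = -277664$ ($T = 4 + \left(\left(-19\right) 684 + \left(-264668 + \left(\frac{9}{4} + \frac{1}{4} \left(-25\right)\right)\right)\right) = 4 + \left(-12996 + \left(-264668 + \left(\frac{9}{4} - \frac{25}{4}\right)\right)\right) = 4 - 277668 = -277664$)
$\left(T + 591534\right) - 758927 = \left(-277664 + 591534\right) - 758927 = 313870 - 758927 = -445057$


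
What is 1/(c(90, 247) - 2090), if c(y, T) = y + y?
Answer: -1/1910 ≈ -0.00052356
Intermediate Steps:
c(y, T) = 2*y
1/(c(90, 247) - 2090) = 1/(2*90 - 2090) = 1/(180 - 2090) = 1/(-1910) = -1/1910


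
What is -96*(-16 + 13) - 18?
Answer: 270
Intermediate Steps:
-96*(-16 + 13) - 18 = -96*(-3) - 18 = 288 - 18 = 270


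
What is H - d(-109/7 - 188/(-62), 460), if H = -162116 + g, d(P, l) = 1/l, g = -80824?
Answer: -111752401/460 ≈ -2.4294e+5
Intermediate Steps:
H = -242940 (H = -162116 - 80824 = -242940)
H - d(-109/7 - 188/(-62), 460) = -242940 - 1/460 = -111752401/460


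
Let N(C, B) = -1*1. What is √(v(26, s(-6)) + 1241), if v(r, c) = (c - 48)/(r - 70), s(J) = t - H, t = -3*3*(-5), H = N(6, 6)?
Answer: √600666/22 ≈ 35.228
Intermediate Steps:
N(C, B) = -1
H = -1
t = 45 (t = -9*(-5) = 45)
s(J) = 46 (s(J) = 45 - 1*(-1) = 45 + 1 = 46)
v(r, c) = (-48 + c)/(-70 + r)
√(v(26, s(-6)) + 1241) = √((-48 + 46)/(-70 + 26) + 1241) = √(-2/(-44) + 1241) = √(-1/44*(-2) + 1241) = √(1/22 + 1241) = √(27303/22) = √600666/22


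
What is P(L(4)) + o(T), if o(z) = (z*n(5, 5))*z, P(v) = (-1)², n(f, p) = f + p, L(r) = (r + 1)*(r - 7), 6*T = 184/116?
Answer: 12859/7569 ≈ 1.6989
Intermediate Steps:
T = 23/87 (T = (184/116)/6 = (184*(1/116))/6 = (⅙)*(46/29) = 23/87 ≈ 0.26437)
L(r) = (1 + r)*(-7 + r)
P(v) = 1
o(z) = 10*z² (o(z) = (z*(5 + 5))*z = (z*10)*z = (10*z)*z = 10*z²)
P(L(4)) + o(T) = 1 + 10*(23/87)² = 1 + 10*(529/7569) = 1 + 5290/7569 = 12859/7569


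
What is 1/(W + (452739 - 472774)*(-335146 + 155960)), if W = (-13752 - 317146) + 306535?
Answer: 1/3589967147 ≈ 2.7855e-10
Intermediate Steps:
W = -24363 (W = -330898 + 306535 = -24363)
1/(W + (452739 - 472774)*(-335146 + 155960)) = 1/(-24363 + (452739 - 472774)*(-335146 + 155960)) = 1/(-24363 - 20035*(-179186)) = 1/(-24363 + 3589991510) = 1/3589967147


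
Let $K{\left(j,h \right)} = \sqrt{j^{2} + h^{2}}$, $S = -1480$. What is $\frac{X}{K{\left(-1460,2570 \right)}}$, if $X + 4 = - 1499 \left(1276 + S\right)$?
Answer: $\frac{152896 \sqrt{87365}}{436825} \approx 103.46$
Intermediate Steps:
$X = 305792$ ($X = -4 - 1499 \left(1276 - 1480\right) = -4 - -305796 = -4 + 305796 = 305792$)
$K{\left(j,h \right)} = \sqrt{h^{2} + j^{2}}$
$\frac{X}{K{\left(-1460,2570 \right)}} = \frac{305792}{\sqrt{2570^{2} + \left(-1460\right)^{2}}} = \frac{305792}{\sqrt{6604900 + 2131600}} = \frac{305792}{\sqrt{8736500}} = \frac{305792}{10 \sqrt{87365}} = 305792 \frac{\sqrt{87365}}{873650} = \frac{152896 \sqrt{87365}}{436825}$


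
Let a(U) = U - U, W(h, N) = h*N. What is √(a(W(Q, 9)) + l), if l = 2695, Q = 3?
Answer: 7*√55 ≈ 51.913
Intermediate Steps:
W(h, N) = N*h
a(U) = 0
√(a(W(Q, 9)) + l) = √(0 + 2695) = √2695 = 7*√55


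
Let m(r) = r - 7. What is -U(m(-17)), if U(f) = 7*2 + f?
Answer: 10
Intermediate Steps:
m(r) = -7 + r
U(f) = 14 + f
-U(m(-17)) = -(14 + (-7 - 17)) = -(14 - 24) = -1*(-10) = 10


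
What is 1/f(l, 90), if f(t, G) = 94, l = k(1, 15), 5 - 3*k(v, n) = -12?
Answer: 1/94 ≈ 0.010638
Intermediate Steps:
k(v, n) = 17/3 (k(v, n) = 5/3 - ⅓*(-12) = 5/3 + 4 = 17/3)
l = 17/3 ≈ 5.6667
1/f(l, 90) = 1/94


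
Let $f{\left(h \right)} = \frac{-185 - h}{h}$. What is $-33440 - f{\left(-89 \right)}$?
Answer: $- \frac{2976256}{89} \approx -33441.0$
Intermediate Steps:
$f{\left(h \right)} = \frac{-185 - h}{h}$
$-33440 - f{\left(-89 \right)} = -33440 - \frac{-185 - -89}{-89} = -33440 - - \frac{-185 + 89}{89} = -33440 - \left(- \frac{1}{89}\right) \left(-96\right) = -33440 - \frac{96}{89} = - \frac{2976256}{89}$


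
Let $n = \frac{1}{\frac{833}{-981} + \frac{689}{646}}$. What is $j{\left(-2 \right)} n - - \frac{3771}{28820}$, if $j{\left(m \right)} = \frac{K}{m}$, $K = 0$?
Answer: $\frac{3771}{28820} \approx 0.13085$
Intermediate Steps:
$j{\left(m \right)} = 0$ ($j{\left(m \right)} = \frac{0}{m} = 0$)
$n = \frac{633726}{137791}$ ($n = \frac{1}{833 \left(- \frac{1}{981}\right) + 689 \cdot \frac{1}{646}} = \frac{1}{- \frac{833}{981} + \frac{689}{646}} = \frac{1}{\frac{137791}{633726}} = \frac{633726}{137791} \approx 4.5992$)
$j{\left(-2 \right)} n - - \frac{3771}{28820} = 0 \cdot \frac{633726}{137791} - - \frac{3771}{28820} = 0 - \left(-3771\right) \frac{1}{28820} = 0 - - \frac{3771}{28820} = 0 + \frac{3771}{28820} = \frac{3771}{28820}$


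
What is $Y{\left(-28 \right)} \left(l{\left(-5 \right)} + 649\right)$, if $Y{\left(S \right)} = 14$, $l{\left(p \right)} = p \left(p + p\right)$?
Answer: $9786$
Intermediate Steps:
$l{\left(p \right)} = 2 p^{2}$ ($l{\left(p \right)} = p 2 p = 2 p^{2}$)
$Y{\left(-28 \right)} \left(l{\left(-5 \right)} + 649\right) = 14 \left(2 \left(-5\right)^{2} + 649\right) = 14 \left(2 \cdot 25 + 649\right) = 14 \left(50 + 649\right) = 14 \cdot 699 = 9786$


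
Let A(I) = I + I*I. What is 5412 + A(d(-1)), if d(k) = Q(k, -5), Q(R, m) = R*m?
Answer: 5442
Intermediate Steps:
d(k) = -5*k (d(k) = k*(-5) = -5*k)
A(I) = I + I²
5412 + A(d(-1)) = 5412 + (-5*(-1))*(1 - 5*(-1)) = 5412 + 5*(1 + 5) = 5412 + 5*6 = 5412 + 30 = 5442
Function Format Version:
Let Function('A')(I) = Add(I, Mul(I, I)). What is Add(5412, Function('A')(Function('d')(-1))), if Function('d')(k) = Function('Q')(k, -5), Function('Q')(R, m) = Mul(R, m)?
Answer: 5442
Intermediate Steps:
Function('d')(k) = Mul(-5, k) (Function('d')(k) = Mul(k, -5) = Mul(-5, k))
Function('A')(I) = Add(I, Pow(I, 2))
Add(5412, Function('A')(Function('d')(-1))) = Add(5412, Mul(Mul(-5, -1), Add(1, Mul(-5, -1)))) = Add(5412, Mul(5, Add(1, 5))) = Add(5412, Mul(5, 6)) = Add(5412, 30) = 5442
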